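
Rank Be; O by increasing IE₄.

O < Be

After 3 electrons have been removed, what remains? Be³⁺ is already 1 electron into the core; O³⁺ still has 3 valence electrons.
Breaking into a closed-shell core is much more expensive than removing a leftover valence electron — Be has the largest IE_4 here.
Tabulated IE_4 (kJ/mol): Be 21007, O 7469.
Hence IE_4: O < Be.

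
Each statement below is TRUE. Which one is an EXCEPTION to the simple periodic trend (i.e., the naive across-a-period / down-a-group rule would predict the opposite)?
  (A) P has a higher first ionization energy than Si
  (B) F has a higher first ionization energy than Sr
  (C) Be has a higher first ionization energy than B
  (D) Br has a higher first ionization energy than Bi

(C)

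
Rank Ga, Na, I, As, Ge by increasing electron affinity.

EA tends to increase across a period and decrease down a group, though the pattern is less regular than for IE or radius.
These span different periods and groups, so the two trends combine.
Na > Ga: the two effects oppose for this pair; the down-group effect wins (53 vs 29 kJ/mol).
As > Na: period and group pull opposite ways; the across-period shift dominates (78 vs 53 kJ/mol).
Ge > As: this pair runs against the simple trend — see the exception note.
I > Ge: period and group pull opposite ways; the across-period shift dominates (295 vs 119 kJ/mol).
Note the exception: Ge has a higher electron affinity than As, contrary to the simple trend — adding an electron to As's half-filled 4p³ is unfavourable, so Ge (4p²) has the more exothermic EA.
Tabulated electron affinity (kJ/mol): Na 53, Ga 29, Ge 119, As 78, I 295.
So from lowest to highest: Ga < Na < As < Ge < I.

Ga, Na, As, Ge, I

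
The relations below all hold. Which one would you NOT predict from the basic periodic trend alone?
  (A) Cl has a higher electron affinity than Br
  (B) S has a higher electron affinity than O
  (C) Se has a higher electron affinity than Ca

(B)

The general trend: electron affinity increases across a period and decreases down a group.
(A) Cl (period 3, group 17) vs Br (period 4, group 17): the stated order agrees with the simple trend.
(B) S (period 3, group 16) vs O (period 2, group 16): the stated order contradicts the simple trend.
(C) Se (period 4, group 16) vs Ca (period 4, group 2): the stated order agrees with the simple trend.
The exception is (B): the compact 2p subshell of O repels the added electron more than S's larger 3p does.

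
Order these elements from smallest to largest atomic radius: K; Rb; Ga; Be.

Be < Ga < K < Rb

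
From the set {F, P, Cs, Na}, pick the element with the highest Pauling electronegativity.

F

F is in period 2, group 17; Na is in period 3, group 1; P is in period 3, group 15; Cs is in period 6, group 1.
EN rises left→right (higher Z_eff, smaller atoms) and falls top→bottom (larger, more shielded atoms).
These span different periods and groups, so the two trends combine.
Na > Cs: Na sits above Cs in group 1, so the down-group effect alone puts Na higher.
P > Na: P lies to the right of Na in period 3, so the across-period effect alone puts P higher.
F > P: both effects reinforce here, so F is clearly the higher of the two.
For reference (Pauling): F 3.98, Na 0.93, P 2.19, Cs 0.79.
The highest Pauling electronegativity among these belongs to F.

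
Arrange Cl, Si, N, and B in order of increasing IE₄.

After 3 electrons have been removed, what remains? Cl³⁺ still has 4 valence electrons; Si³⁺ still has 1 valence electron; N³⁺ still has 2 valence electrons; B³⁺ is the bare [He] core.
Core electrons are held far more tightly than valence electrons, so B tops the IE_4 order.
Valence configurations: Cl³⁺ [Ne]3s²3p², Si³⁺ [Ne]3s¹, N³⁺ [He]2s².
Tabulated IE_4 (kJ/mol): Cl 5159, Si 4356, N 7475, B 25026.
Overall IE_4 order: Si < Cl < N < B.

Si < Cl < N < B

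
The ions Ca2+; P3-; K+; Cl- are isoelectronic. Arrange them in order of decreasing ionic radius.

All of these have 18 electrons, so size is governed by nuclear charge alone: the more protons, the stronger the pull on the same electron cloud, and the smaller the ion.
Nuclear charges: Ca2+ (Z=20), K+ (Z=19), Cl- (Z=17), P3- (Z=15).
Largest to smallest: P3- > Cl- > K+ > Ca2+.

P3-, Cl-, K+, Ca2+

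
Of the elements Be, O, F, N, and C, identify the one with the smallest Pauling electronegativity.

Be is in period 2, group 2; C is in period 2, group 14; N is in period 2, group 15; O is in period 2, group 16; F is in period 2, group 17.
Smaller atoms with higher effective nuclear charge are more electronegative.
All lie in period 2, so electronegativity increases left to right.
The smallest Pauling electronegativity among these belongs to Be.

Be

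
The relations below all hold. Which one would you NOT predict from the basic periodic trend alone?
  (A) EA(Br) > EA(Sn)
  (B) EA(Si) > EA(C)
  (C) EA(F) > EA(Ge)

The general trend: electron affinity increases across a period and decreases down a group.
(A) Br (period 4, group 17) vs Sn (period 5, group 14): the stated order agrees with the simple trend.
(B) Si (period 3, group 14) vs C (period 2, group 14): the stated order contradicts the simple trend.
(C) F (period 2, group 17) vs Ge (period 4, group 14): the stated order agrees with the simple trend.
The exception is (B): Si's larger, more diffuse 3p orbitals accept an added electron slightly more readily than C's compact 2p.

(B)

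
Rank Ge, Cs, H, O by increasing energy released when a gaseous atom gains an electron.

H is in period 1, group 1; O is in period 2, group 16; Ge is in period 4, group 14; Cs is in period 6, group 1.
EA tends to increase across a period and decrease down a group, though the pattern is less regular than for IE or radius.
Here both period and group differ, so the two effects have to be weighed against each other.
H > Cs: H sits above Cs in group 1, so the down-group effect alone puts H higher.
Ge > H: period and group pull opposite ways; the across-period shift dominates (119 vs 73 kJ/mol).
O > Ge: both effects reinforce here, so O is clearly the higher of the two.
Approximate values (kJ/mol): H 73, O 141, Ge 119, Cs 46.
So from lowest to highest: Cs < H < Ge < O.

Cs < H < Ge < O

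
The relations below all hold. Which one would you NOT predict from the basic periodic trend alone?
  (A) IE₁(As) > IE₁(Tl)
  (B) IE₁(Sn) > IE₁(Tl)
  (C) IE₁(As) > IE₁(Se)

(C)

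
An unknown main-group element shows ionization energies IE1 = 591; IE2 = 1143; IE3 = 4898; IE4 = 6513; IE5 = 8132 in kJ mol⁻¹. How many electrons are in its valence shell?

Look for the largest jump between consecutive ionization energies: IE3/IE2 ≈ 4.3, far larger than any earlier ratio.
That jump marks the point where a core electron is being removed. So the atom has 2 valence electrons.

2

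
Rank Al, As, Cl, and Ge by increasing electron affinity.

Al, As, Ge, Cl

Al is in period 3, group 13; Cl is in period 3, group 17; Ge is in period 4, group 14; As is in period 4, group 15.
Adding an electron releases more energy for atoms nearer the top right (short of the noble gases).
These span different periods and groups, so the two trends combine.
As > Al: the two effects oppose for this pair; the across-period effect wins (78 vs 42 kJ/mol).
Ge > As: this pair runs against the simple trend — see the exception note.
Cl > Ge: both effects reinforce here, so Cl is clearly the higher of the two.
Note the exception: Ge has a higher electron affinity than As, contrary to the simple trend — adding an electron to As's half-filled 4p³ is unfavourable, so Ge (4p²) has the more exothermic EA.
For reference (kJ/mol): Al 42, Cl 349, Ge 119, As 78.
So from lowest to highest: Al < As < Ge < Cl.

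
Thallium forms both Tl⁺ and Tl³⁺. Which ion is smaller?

Tl³⁺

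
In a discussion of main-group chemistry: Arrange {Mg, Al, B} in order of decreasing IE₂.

B > Al > Mg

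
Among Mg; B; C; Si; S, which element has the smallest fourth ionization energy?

The fourth ionization energy removes an electron from the +3 ion. For each element: Mg³⁺ is already 1 electron into the core; B³⁺ is the bare [He] core; C³⁺ still has 1 valence electron; Si³⁺ still has 1 valence electron; S³⁺ still has 3 valence electrons.
Core electrons are held far more tightly than valence electrons, so Mg and B top the IE_4 order.
Valence configurations: C³⁺ [He]2s¹, Si³⁺ [Ne]3s¹, S³⁺ [Ne]3s²3p¹.
The numbers (kJ/mol): Mg 10543, B 25026, C 6223, Si 4356, S 4556.
Hence IE_4: Si < S < C < Mg < B.

Si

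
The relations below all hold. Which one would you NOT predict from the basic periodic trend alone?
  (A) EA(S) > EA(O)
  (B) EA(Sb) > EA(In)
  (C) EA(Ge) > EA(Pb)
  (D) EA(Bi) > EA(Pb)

The general trend: electron affinity increases across a period and decreases down a group.
(A) S (period 3, group 16) vs O (period 2, group 16): the stated order contradicts the simple trend.
(B) Sb (period 5, group 15) vs In (period 5, group 13): the stated order agrees with the simple trend.
(C) Ge (period 4, group 14) vs Pb (period 6, group 14): the stated order agrees with the simple trend.
(D) Bi (period 6, group 15) vs Pb (period 6, group 14): the stated order agrees with the simple trend.
The exception is (A): the compact 2p subshell of O repels the added electron more than S's larger 3p does.

(A)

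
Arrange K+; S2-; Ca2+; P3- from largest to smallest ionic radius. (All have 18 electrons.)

All of these have 18 electrons, so size is governed by nuclear charge alone: the more protons, the stronger the pull on the same electron cloud, and the smaller the ion.
Nuclear charges: Ca2+ (Z=20), K+ (Z=19), S2- (Z=16), P3- (Z=15).
Largest to smallest: P3- > S2- > K+ > Ca2+.

P3- > S2- > K+ > Ca2+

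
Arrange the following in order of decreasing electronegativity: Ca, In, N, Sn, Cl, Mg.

N is in period 2, group 15; Mg is in period 3, group 2; Cl is in period 3, group 17; Ca is in period 4, group 2; In is in period 5, group 13; Sn is in period 5, group 14.
Atoms toward the upper right of the periodic table pull bonding electrons most strongly.
Here both period and group differ, so the two effects have to be weighed against each other.
Mg > Ca: Mg sits above Ca in group 2, so the down-group effect alone puts Mg higher.
In > Mg: period and group pull opposite ways; the across-period shift dominates (1.78 vs 1.31).
Sn > In: Sn lies to the right of In in period 5, so the across-period effect alone puts Sn higher.
N > Sn: both effects reinforce here, so N is clearly the higher of the two.
Cl > N: the two effects oppose for this pair; the across-period effect wins (3.16 vs 3.04).
Approximate values (Pauling): N 3.04, Mg 1.31, Cl 3.16, Ca 1.00, In 1.78, Sn 1.96.
So from highest to lowest: Cl > N > Sn > In > Mg > Ca.

Cl, N, Sn, In, Mg, Ca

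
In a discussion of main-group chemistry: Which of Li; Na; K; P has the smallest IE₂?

P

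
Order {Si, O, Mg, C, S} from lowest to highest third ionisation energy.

Si, S, C, O, Mg

IE_3 is the cost of taking one more electron from the +2 cation: Si²⁺ still has 2 valence electrons; O²⁺ still has 4 valence electrons; Mg²⁺ is the bare [Ne] core; C²⁺ still has 2 valence electrons; S²⁺ still has 4 valence electrons.
Core electrons are held far more tightly than valence electrons, so Mg tops the IE_3 order.
Valence configurations: Si²⁺ [Ne]3s², O²⁺ [He]2s²2p², C²⁺ [He]2s², S²⁺ [Ne]3s²3p².
Approximate IE_3 values (kJ/mol): Si 3232, O 5300, Mg 7733, C 4620, S 3357.
So the third ionization energies run Si < S < C < O < Mg.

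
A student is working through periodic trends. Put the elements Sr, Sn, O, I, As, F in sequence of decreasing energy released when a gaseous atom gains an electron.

F > I > O > Sn > As > Sr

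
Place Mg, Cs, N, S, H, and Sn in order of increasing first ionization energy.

Cs, Sn, Mg, S, H, N

IE₁ increases left→right with effective nuclear charge and decreases top→bottom as the valence shell moves farther out.
These span different periods and groups, so the two trends combine.
Sn > Cs: both effects reinforce here, so Sn is clearly the higher of the two.
Mg > Sn: period and group pull opposite ways; the down-group shift dominates (738 vs 709 kJ/mol).
S > Mg: S lies to the right of Mg in period 3, so the across-period effect alone puts S higher.
H > S: period and group pull opposite ways; the down-group shift dominates (1312 vs 1000 kJ/mol).
N > H: the two effects oppose for this pair; the across-period effect wins (1402 vs 1312 kJ/mol).
Tabulated first ionization energy (kJ/mol): H 1312, N 1402, Mg 738, S 1000, Sn 709, Cs 376.
So from lowest to highest: Cs < Sn < Mg < S < H < N.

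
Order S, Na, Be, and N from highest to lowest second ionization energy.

After 1 electron has been removed, what remains? S⁺ still has 5 valence electrons; Na⁺ is the bare [Ne] core; Be⁺ still has 1 valence electron; N⁺ still has 4 valence electrons.
Pulling an electron out of a noble-gas core costs far more than removing a remaining valence electron, so Na sits at the high end of IE_2.
Valence configurations: S⁺ [Ne]3s²3p³, Be⁺ [He]2s¹, N⁺ [He]2s²2p².
Tabulated IE_2 (kJ/mol): S 2252, Na 4562, Be 1757, N 2856.
Hence IE_2: Be < S < N < Na.

Na, N, S, Be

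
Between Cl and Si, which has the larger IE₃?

After 2 electrons have been removed, what remains? Cl²⁺ still has 5 valence electrons; Si²⁺ still has 2 valence electrons.
All are still removing valence electrons, so compare the +2 ions as you would atoms: IE_3 generally rises across a period (higher Z_eff) and falls down a group (larger shell), subject to the usual subshell exceptions.
Valence configurations: Cl²⁺ [Ne]3s²3p³, Si²⁺ [Ne]3s².
Tabulated IE_3 (kJ/mol): Cl 3822, Si 3232.
Putting it together, IE_3: Si < Cl.

Cl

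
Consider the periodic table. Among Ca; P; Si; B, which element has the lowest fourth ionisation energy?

Si

IE_4 is the cost of taking one more electron from the +3 cation: Ca³⁺ is already 1 electron into the core; P³⁺ still has 2 valence electrons; Si³⁺ still has 1 valence electron; B³⁺ is the bare [He] core.
Breaking into a closed-shell core is much more expensive than removing a leftover valence electron — Ca and B have the largest IE_4 here.
Valence configurations: P³⁺ [Ne]3s², Si³⁺ [Ne]3s¹.
Approximate IE_4 values (kJ/mol): Ca 6491, P 4964, Si 4356, B 25026.
Overall IE_4 order: Si < P < Ca < B.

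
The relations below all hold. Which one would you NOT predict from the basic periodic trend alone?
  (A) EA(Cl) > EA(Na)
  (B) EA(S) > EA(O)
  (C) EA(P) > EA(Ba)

The general trend: electron affinity increases across a period and decreases down a group.
(A) Cl (period 3, group 17) vs Na (period 3, group 1): the stated order agrees with the simple trend.
(B) S (period 3, group 16) vs O (period 2, group 16): the stated order contradicts the simple trend.
(C) P (period 3, group 15) vs Ba (period 6, group 2): the stated order agrees with the simple trend.
The exception is (B): the compact 2p subshell of O repels the added electron more than S's larger 3p does.

(B)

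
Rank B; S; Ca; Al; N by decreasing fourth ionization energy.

After 3 electrons have been removed, what remains? B³⁺ is the bare [He] core; S³⁺ still has 3 valence electrons; Ca³⁺ is already 1 electron into the core; Al³⁺ is the bare [Ne] core; N³⁺ still has 2 valence electrons.
Usually core removal costs more than valence removal, but here the competition is close: a tightly held n=2 valence electron can cost more to remove than an n=3 core electron, so the actual values have to decide it.
Valence configurations: S³⁺ [Ne]3s²3p¹, N³⁺ [He]2s².
Tabulated IE_4 (kJ/mol): B 25026, S 4556, Ca 6491, Al 11577, N 7475.
Overall IE_4 order: S < Ca < N < Al < B.

B > Al > N > Ca > S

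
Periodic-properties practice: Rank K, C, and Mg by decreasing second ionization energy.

Consider each +1 ion: K⁺ is the bare [Ar] core; C⁺ still has 3 valence electrons; Mg⁺ still has 1 valence electron.
Pulling an electron out of a noble-gas core costs far more than removing a remaining valence electron, so K sits at the high end of IE_2.
Valence configurations: C⁺ [He]2s²2p¹, Mg⁺ [Ne]3s¹.
The numbers (kJ/mol): K 3052, C 2353, Mg 1451.
So the second ionization energies run Mg < C < K.

K, C, Mg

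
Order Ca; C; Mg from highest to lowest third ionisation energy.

Mg > Ca > C

Consider each +2 ion: Ca²⁺ is the bare [Ar] core; C²⁺ still has 2 valence electrons; Mg²⁺ is the bare [Ne] core.
Pulling an electron out of a noble-gas core costs far more than removing a remaining valence electron, so Ca and Mg sit at the high end of IE_3.
Tabulated IE_3 (kJ/mol): Ca 4912, C 4620, Mg 7733.
Overall IE_3 order: C < Ca < Mg.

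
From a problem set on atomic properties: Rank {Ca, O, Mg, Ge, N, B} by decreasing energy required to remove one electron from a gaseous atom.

N, O, B, Ge, Mg, Ca

Across a period the outer electron is held more tightly (higher IE₁); down a group it sits in a higher shell, more shielded, and comes off more easily.
Neither a single period nor a single group — weigh both effects.
Mg > Ca: Mg sits above Ca in group 2, so the down-group effect alone puts Mg higher.
Ge > Mg: period and group pull opposite ways; the across-period shift dominates (762 vs 738 kJ/mol).
B > Ge: period and group pull opposite ways; the down-group shift dominates (801 vs 762 kJ/mol).
O > B: O lies to the right of B in period 2, so the across-period effect alone puts O higher.
N > O: this pair runs against the simple trend — see the exception note.
Note the exception: N has a higher first ionization energy than O, contrary to the simple trend — pairing an electron in O's 2p⁴ costs repulsion energy, so O ionizes more easily than half-filled N (2p³).
For reference (kJ/mol): B 801, N 1402, O 1314, Mg 738, Ca 590, Ge 762.
So from highest to lowest: N > O > B > Ge > Mg > Ca.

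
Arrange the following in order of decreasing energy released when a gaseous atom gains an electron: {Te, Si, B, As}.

Te, Si, As, B

EA tends to increase across a period and decrease down a group, though the pattern is less regular than for IE or radius.
A diagonal step moves right (one effect) and down (the opposite effect) at once.
As > B: period and group pull opposite ways; the across-period shift dominates (78 vs 27 kJ/mol).
Si > As: the two effects oppose for this pair; the down-group effect wins (134 vs 78 kJ/mol).
Te > Si: period and group pull opposite ways; the across-period shift dominates (190 vs 134 kJ/mol).
Approximate values (kJ/mol): B 27, Si 134, As 78, Te 190.
So from highest to lowest: Te > Si > As > B.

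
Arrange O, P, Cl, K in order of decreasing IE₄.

After 3 electrons have been removed, what remains? O³⁺ still has 3 valence electrons; P³⁺ still has 2 valence electrons; Cl³⁺ still has 4 valence electrons; K³⁺ is already 2 electrons into the core.
Usually core removal costs more than valence removal, but here the competition is close: a tightly held n=2 valence electron can cost more to remove than an n=3 core electron, so the actual values have to decide it.
Valence configurations: O³⁺ [He]2s²2p¹, P³⁺ [Ne]3s², Cl³⁺ [Ne]3s²3p².
Approximate IE_4 values (kJ/mol): O 7469, P 4964, Cl 5159, K 5877.
Overall IE_4 order: P < Cl < K < O.

O > K > Cl > P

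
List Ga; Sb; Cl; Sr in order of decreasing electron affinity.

Cl is in period 3, group 17; Ga is in period 4, group 13; Sr is in period 5, group 2; Sb is in period 5, group 15.
EA tends to increase across a period and decrease down a group, though the pattern is less regular than for IE or radius.
Here both period and group differ, so the two effects have to be weighed against each other.
Ga > Sr: relative to Sr, both the across-period and down-group shifts push Ga's electron affinity up.
Sb > Ga: the two effects oppose for this pair; the across-period effect wins (103 vs 29 kJ/mol).
Cl > Sb: both effects reinforce here, so Cl is clearly the higher of the two.
Tabulated electron affinity (kJ/mol): Cl 349, Ga 29, Sr 5, Sb 103.
So from highest to lowest: Cl > Sb > Ga > Sr.

Cl > Sb > Ga > Sr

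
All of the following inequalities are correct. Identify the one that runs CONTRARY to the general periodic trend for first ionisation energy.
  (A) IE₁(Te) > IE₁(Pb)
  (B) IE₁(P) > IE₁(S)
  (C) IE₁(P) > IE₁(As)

The general trend: first ionisation energy increases across a period and decreases down a group.
(A) Te (period 5, group 16) vs Pb (period 6, group 14): the stated order agrees with the simple trend.
(B) P (period 3, group 15) vs S (period 3, group 16): the stated order contradicts the simple trend.
(C) P (period 3, group 15) vs As (period 4, group 15): the stated order agrees with the simple trend.
The exception is (B): S (3p⁴) ionizes more easily than half-filled P (3p³) because the paired 3p electron in S is pushed out by e⁻–e⁻ repulsion.

(B)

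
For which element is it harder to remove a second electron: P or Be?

P

Consider each +1 ion: P⁺ still has 4 valence electrons; Be⁺ still has 1 valence electron.
All are still removing valence electrons, so compare the +1 ions as you would atoms: IE_2 generally rises across a period (higher Z_eff) and falls down a group (larger shell), subject to the usual subshell exceptions.
Valence configurations: P⁺ [Ne]3s²3p², Be⁺ [He]2s¹.
The numbers (kJ/mol): P 1907, Be 1757.
So the second ionization energies run Be < P.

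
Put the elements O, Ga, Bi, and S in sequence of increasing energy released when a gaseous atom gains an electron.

O is in period 2, group 16; S is in period 3, group 16; Ga is in period 4, group 13; Bi is in period 6, group 15.
EA tends to increase across a period and decrease down a group, though the pattern is less regular than for IE or radius.
Neither a single period nor a single group — weigh both effects.
Bi > Ga: the two effects oppose for this pair; the across-period effect wins (91 vs 29 kJ/mol).
O > Bi: relative to Bi, both the across-period and down-group shifts push O's electron affinity up.
S > O: this pair runs against the simple trend — see the exception note.
Note the exception: S has a higher electron affinity than O, contrary to the simple trend — the compact 2p subshell of O repels the added electron more than S's larger 3p does.
Approximate values (kJ/mol): O 141, S 200, Ga 29, Bi 91.
So from lowest to highest: Ga < Bi < O < S.

Ga, Bi, O, S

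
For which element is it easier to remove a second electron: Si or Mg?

After 1 electron has been removed, what remains? Si⁺ still has 3 valence electrons; Mg⁺ still has 1 valence electron.
All are still removing valence electrons, so compare the +1 ions as you would atoms: IE_2 generally rises across a period (higher Z_eff) and falls down a group (larger shell), subject to the usual subshell exceptions.
Valence configurations: Si⁺ [Ne]3s²3p¹, Mg⁺ [Ne]3s¹.
Approximate IE_2 values (kJ/mol): Si 1577, Mg 1451.
Overall IE_2 order: Mg < Si.

Mg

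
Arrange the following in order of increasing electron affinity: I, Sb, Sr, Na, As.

Sr < Na < As < Sb < I

Na is in period 3, group 1; As is in period 4, group 15; Sr is in period 5, group 2; Sb is in period 5, group 15; I is in period 5, group 17.
Adding an electron releases more energy for atoms nearer the top right (short of the noble gases).
Neither a single period nor a single group — weigh both effects.
Na > Sr: period and group pull opposite ways; the down-group shift dominates (53 vs 5 kJ/mol).
As > Na: the two effects oppose for this pair; the across-period effect wins (78 vs 53 kJ/mol).
Sb > As: this pair runs against the simple trend — see the exception note.
I > Sb: both are in period 5; the period trend gives I the larger value.
Note the exception: Sb has a higher electron affinity than As, contrary to the simple trend — both are half-filled np³, but the pairing/repulsion penalty for the added electron shrinks as the p orbitals become larger and more diffuse down the group, and for Sb that outweighs the weaker nuclear attraction.
For reference (kJ/mol): Na 53, As 78, Sr 5, Sb 103, I 295.
So from lowest to highest: Sr < Na < As < Sb < I.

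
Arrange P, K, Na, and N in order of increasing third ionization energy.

P < K < N < Na

After 2 electrons have been removed, what remains? P²⁺ still has 3 valence electrons; K²⁺ is already 1 electron into the core; Na²⁺ is already 1 electron into the core; N²⁺ still has 3 valence electrons.
Usually core removal costs more than valence removal, but here the competition is close: a tightly held n=2 valence electron can cost more to remove than an n=3 core electron, so the actual values have to decide it.
Valence configurations: P²⁺ [Ne]3s²3p¹, N²⁺ [He]2s²2p¹.
The numbers (kJ/mol): P 2914, K 4420, Na 6910, N 4578.
Overall IE_3 order: P < K < N < Na.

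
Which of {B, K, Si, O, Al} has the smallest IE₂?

Consider each +1 ion: B⁺ still has 2 valence electrons; K⁺ is the bare [Ar] core; Si⁺ still has 3 valence electrons; O⁺ still has 5 valence electrons; Al⁺ still has 2 valence electrons.
Usually core removal costs more than valence removal, but here the competition is close: a tightly held n=2 valence electron can cost more to remove than an n=3 core electron, so the actual values have to decide it.
Valence configurations: B⁺ [He]2s², Si⁺ [Ne]3s²3p¹, O⁺ [He]2s²2p³, Al⁺ [Ne]3s².
Si⁺ loses a lone 3p electron whereas Al⁺ must break into a filled 3s² pair, so IE_2(Al) > IE_2(Si) even though Si has the higher nuclear charge.
The numbers (kJ/mol): B 2427, K 3052, Si 1577, O 3388, Al 1817.
Putting it together, IE_2: Si < Al < B < K < O.

Si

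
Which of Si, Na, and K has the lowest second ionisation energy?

IE_2 is the cost of taking one more electron from the +1 cation: Si⁺ still has 3 valence electrons; Na⁺ is the bare [Ne] core; K⁺ is the bare [Ar] core.
Breaking into a closed-shell core is much more expensive than removing a leftover valence electron — K and Na have the largest IE_2 here.
Approximate IE_2 values (kJ/mol): Si 1577, Na 4562, K 3052.
Overall IE_2 order: Si < K < Na.

Si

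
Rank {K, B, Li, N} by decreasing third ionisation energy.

Li > N > K > B

IE_3 is the cost of taking one more electron from the +2 cation: K²⁺ is already 1 electron into the core; B²⁺ still has 1 valence electron; Li²⁺ is already 1 electron into the core; N²⁺ still has 3 valence electrons.
Usually core removal costs more than valence removal, but here the competition is close: a tightly held n=2 valence electron can cost more to remove than an n=3 core electron, so the actual values have to decide it.
Valence configurations: B²⁺ [He]2s¹, N²⁺ [He]2s²2p¹.
The numbers (kJ/mol): K 4420, B 3660, Li 11815, N 4578.
Overall IE_3 order: B < K < N < Li.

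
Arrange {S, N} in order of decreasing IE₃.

N > S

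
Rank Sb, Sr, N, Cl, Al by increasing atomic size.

N is in period 2, group 15; Al is in period 3, group 13; Cl is in period 3, group 17; Sr is in period 5, group 2; Sb is in period 5, group 15.
Radius decreases left→right (rising Z_eff, same n) and increases top→bottom (higher n).
Here both period and group differ, so the two effects have to be weighed against each other.
Cl > N: period and group pull opposite ways; the down-group shift dominates (99 vs 71 pm).
Al > Cl: both are in period 3; the period trend gives Al the larger value.
Sb > Al: period and group pull opposite ways; the down-group shift dominates (140 vs 126 pm).
Sr > Sb: Sr lies to the left of Sb in period 5, so the across-period effect alone puts Sr larger.
Tabulated atomic radius (pm): N 71, Al 126, Cl 99, Sr 185, Sb 140.
So from smallest to largest: N < Cl < Al < Sb < Sr.

N, Cl, Al, Sb, Sr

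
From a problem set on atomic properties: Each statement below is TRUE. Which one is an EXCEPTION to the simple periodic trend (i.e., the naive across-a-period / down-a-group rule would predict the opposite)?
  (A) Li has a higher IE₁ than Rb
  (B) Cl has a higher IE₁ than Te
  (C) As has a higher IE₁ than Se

(C)

The general trend: IE₁ increases across a period and decreases down a group.
(A) Li (period 2, group 1) vs Rb (period 5, group 1): the stated order agrees with the simple trend.
(B) Cl (period 3, group 17) vs Te (period 5, group 16): the stated order agrees with the simple trend.
(C) As (period 4, group 15) vs Se (period 4, group 16): the stated order contradicts the simple trend.
The exception is (C): Se (4p⁴) ionizes more easily than half-filled As (4p³).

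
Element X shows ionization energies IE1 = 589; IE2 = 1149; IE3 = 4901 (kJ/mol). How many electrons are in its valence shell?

Look for the largest jump between consecutive ionization energies: IE3/IE2 ≈ 4.3, far larger than any earlier ratio.
That jump marks the point where a core electron is being removed. So the atom has 2 valence electrons.

2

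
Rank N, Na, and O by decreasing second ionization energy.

Na, O, N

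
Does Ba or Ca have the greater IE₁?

Ca

Ca is in period 4, group 2; Ba is in period 6, group 2.
IE₁ increases left→right with effective nuclear charge and decreases top→bottom as the valence shell moves farther out.
All are in group 2, so first ionization energy increases up the group.
So Ca has the greater IE₁ (Ca > Ba).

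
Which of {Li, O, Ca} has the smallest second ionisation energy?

Ca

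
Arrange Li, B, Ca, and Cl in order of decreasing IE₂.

IE_2 is the cost of taking one more electron from the +1 cation: Li⁺ is the bare [He] core; B⁺ still has 2 valence electrons; Ca⁺ still has 1 valence electron; Cl⁺ still has 6 valence electrons.
Breaking into a closed-shell core is much more expensive than removing a leftover valence electron — Li has the largest IE_2 here.
Valence configurations: B⁺ [He]2s², Ca⁺ [Ar]4s¹, Cl⁺ [Ne]3s²3p⁴.
Approximate IE_2 values (kJ/mol): Li 7298, B 2427, Ca 1145, Cl 2298.
Hence IE_2: Ca < Cl < B < Li.

Li, B, Cl, Ca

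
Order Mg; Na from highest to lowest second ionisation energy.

Na, Mg

The second ionization energy removes an electron from the +1 ion. For each element: Mg⁺ still has 1 valence electron; Na⁺ is the bare [Ne] core.
Pulling an electron out of a noble-gas core costs far more than removing a remaining valence electron, so Na sits at the high end of IE_2.
Tabulated IE_2 (kJ/mol): Mg 1451, Na 4562.
So the second ionization energies run Mg < Na.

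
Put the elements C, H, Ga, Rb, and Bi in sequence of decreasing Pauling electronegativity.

C > H > Bi > Ga > Rb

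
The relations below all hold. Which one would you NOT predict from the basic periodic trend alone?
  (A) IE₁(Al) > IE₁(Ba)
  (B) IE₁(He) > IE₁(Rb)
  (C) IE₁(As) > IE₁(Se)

(C)

The general trend: first ionization energy increases across a period and decreases down a group.
(A) Al (period 3, group 13) vs Ba (period 6, group 2): the stated order agrees with the simple trend.
(B) He (period 1, group 18) vs Rb (period 5, group 1): the stated order agrees with the simple trend.
(C) As (period 4, group 15) vs Se (period 4, group 16): the stated order contradicts the simple trend.
The exception is (C): Se (4p⁴) ionizes more easily than half-filled As (4p³).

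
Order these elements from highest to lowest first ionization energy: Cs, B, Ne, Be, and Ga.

First ionization energy rises across a period (greater Z_eff holds electrons more tightly) and falls down a group (valence electrons are farther from the nucleus).
Neither a single period nor a single group — weigh both effects.
Ga > Cs: both effects reinforce here, so Ga is clearly the higher of the two.
B > Ga: they share group 13; the group trend gives B the larger value.
Be > B: this pair runs against the simple trend — see the exception note.
Ne > Be: both are in period 2; the period trend gives Ne the larger value.
Note the exception: Be has a higher first ionization energy than B, contrary to the simple trend — removing B's lone 2p electron is easier than breaking Be's filled 2s².
For reference (kJ/mol): Be 900, B 801, Ne 2081, Ga 579, Cs 376.
So from highest to lowest: Ne > Be > B > Ga > Cs.

Ne > Be > B > Ga > Cs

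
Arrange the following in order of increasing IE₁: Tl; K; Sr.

K is in period 4, group 1; Sr is in period 5, group 2; Tl is in period 6, group 13.
First ionization energy rises across a period (greater Z_eff holds electrons more tightly) and falls down a group (valence electrons are farther from the nucleus).
A diagonal step moves right (one effect) and down (the opposite effect) at once.
Sr > K: period and group pull opposite ways; the across-period shift dominates (550 vs 419 kJ/mol).
Tl > Sr: period and group pull opposite ways; the across-period shift dominates (589 vs 550 kJ/mol).
Tabulated first ionization energy (kJ/mol): K 419, Sr 550, Tl 589.
So from lowest to highest: K < Sr < Tl.

K < Sr < Tl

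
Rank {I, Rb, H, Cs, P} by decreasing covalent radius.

H is in period 1, group 1; P is in period 3, group 15; Rb is in period 5, group 1; I is in period 5, group 17; Cs is in period 6, group 1.
Moving right in a period, electrons are added to the same shell under a stronger nuclear pull, so atoms get smaller; moving down, a new shell is opened and atoms get larger.
These span different periods and groups, so the two trends combine.
P > H: the two effects oppose for this pair; the down-group effect wins (111 vs 32 pm).
I > P: period and group pull opposite ways; the down-group shift dominates (133 vs 111 pm).
Rb > I: both are in period 5; the period trend gives Rb the larger value.
Cs > Rb: they share group 1; the group trend gives Cs the larger value.
Tabulated atomic radius (pm): H 32, P 111, Rb 210, I 133, Cs 232.
So from largest to smallest: Cs > Rb > I > P > H.

Cs > Rb > I > P > H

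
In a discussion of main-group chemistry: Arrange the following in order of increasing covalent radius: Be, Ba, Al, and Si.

Be < Si < Al < Ba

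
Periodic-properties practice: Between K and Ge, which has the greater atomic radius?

Atomic radius shrinks across a period as nuclear charge pulls the same shell inward, and grows down a group as new shells are added.
All lie in period 4, so atomic radius increases right to left.
So K has the greater atomic radius (K > Ge).

K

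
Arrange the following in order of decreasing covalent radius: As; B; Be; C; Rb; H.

Rb, As, Be, B, C, H

H is in period 1, group 1; Be is in period 2, group 2; B is in period 2, group 13; C is in period 2, group 14; As is in period 4, group 15; Rb is in period 5, group 1.
Radius decreases left→right (rising Z_eff, same n) and increases top→bottom (higher n).
Here both period and group differ, so the two effects have to be weighed against each other.
C > H: period and group pull opposite ways; the down-group shift dominates (75 vs 32 pm).
B > C: both are in period 2; the period trend gives B the larger value.
Be > B: both are in period 2; the period trend gives Be the larger value.
As > Be: period and group pull opposite ways; the down-group shift dominates (121 vs 102 pm).
Rb > As: both effects reinforce here, so Rb is clearly the larger of the two.
Tabulated atomic radius (pm): H 32, Be 102, B 85, C 75, As 121, Rb 210.
So from largest to smallest: Rb > As > Be > B > C > H.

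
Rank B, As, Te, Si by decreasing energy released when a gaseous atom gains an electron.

Te > Si > As > B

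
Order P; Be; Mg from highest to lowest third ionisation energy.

Be > Mg > P

The third ionization energy removes an electron from the +2 ion. For each element: P²⁺ still has 3 valence electrons; Be²⁺ is the bare [He] core; Mg²⁺ is the bare [Ne] core.
Breaking into a closed-shell core is much more expensive than removing a leftover valence electron — Mg and Be have the largest IE_3 here.
Tabulated IE_3 (kJ/mol): P 2914, Be 14849, Mg 7733.
Overall IE_3 order: P < Mg < Be.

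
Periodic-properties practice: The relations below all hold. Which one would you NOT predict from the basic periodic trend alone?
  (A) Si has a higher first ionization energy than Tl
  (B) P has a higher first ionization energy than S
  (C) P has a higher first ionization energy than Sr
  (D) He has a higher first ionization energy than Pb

(B)

The general trend: first ionization energy increases across a period and decreases down a group.
(A) Si (period 3, group 14) vs Tl (period 6, group 13): the stated order agrees with the simple trend.
(B) P (period 3, group 15) vs S (period 3, group 16): the stated order contradicts the simple trend.
(C) P (period 3, group 15) vs Sr (period 5, group 2): the stated order agrees with the simple trend.
(D) He (period 1, group 18) vs Pb (period 6, group 14): the stated order agrees with the simple trend.
The exception is (B): S (3p⁴) ionizes more easily than half-filled P (3p³) because the paired 3p electron in S is pushed out by e⁻–e⁻ repulsion.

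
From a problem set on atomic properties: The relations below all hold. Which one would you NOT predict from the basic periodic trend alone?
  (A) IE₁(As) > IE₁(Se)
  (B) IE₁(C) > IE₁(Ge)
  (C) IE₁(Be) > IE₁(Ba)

(A)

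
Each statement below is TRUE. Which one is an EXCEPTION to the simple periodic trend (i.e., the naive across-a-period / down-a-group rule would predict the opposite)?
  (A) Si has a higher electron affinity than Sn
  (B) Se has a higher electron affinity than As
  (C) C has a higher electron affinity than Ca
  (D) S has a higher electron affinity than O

The general trend: electron affinity increases across a period and decreases down a group.
(A) Si (period 3, group 14) vs Sn (period 5, group 14): the stated order agrees with the simple trend.
(B) Se (period 4, group 16) vs As (period 4, group 15): the stated order agrees with the simple trend.
(C) C (period 2, group 14) vs Ca (period 4, group 2): the stated order agrees with the simple trend.
(D) S (period 3, group 16) vs O (period 2, group 16): the stated order contradicts the simple trend.
The exception is (D): the compact 2p subshell of O repels the added electron more than S's larger 3p does.

(D)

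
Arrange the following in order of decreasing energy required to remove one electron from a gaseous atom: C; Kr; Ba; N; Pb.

N > Kr > C > Pb > Ba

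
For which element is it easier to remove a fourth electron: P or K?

After 3 electrons have been removed, what remains? P³⁺ still has 2 valence electrons; K³⁺ is already 2 electrons into the core.
Core electrons are held far more tightly than valence electrons, so K tops the IE_4 order.
Approximate IE_4 values (kJ/mol): P 4964, K 5877.
Overall IE_4 order: P < K.

P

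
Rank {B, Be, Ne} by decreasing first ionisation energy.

Be is in period 2, group 2; B is in period 2, group 13; Ne is in period 2, group 18.
Across a period the outer electron is held more tightly (higher IE₁); down a group it sits in a higher shell, more shielded, and comes off more easily.
All lie in period 2; the across-period trend (first ionization energy increases left to right) applies, with the exception below.
Note the exception: Be has a higher first ionization energy than B, contrary to the simple trend — removing B's lone 2p electron is easier than breaking Be's filled 2s².
Tabulated first ionization energy (kJ/mol): Be 900, B 801, Ne 2081.
So from highest to lowest: Ne > Be > B.

Ne > Be > B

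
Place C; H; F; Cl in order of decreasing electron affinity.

Cl > F > C > H

Atoms with high Z_eff and room in the valence shell (especially the halogens) have the most exothermic electron affinities.
Neither a single period nor a single group — weigh both effects.
C > H: the two effects oppose for this pair; the across-period effect wins (122 vs 73 kJ/mol).
F > C: F lies to the right of C in period 2, so the across-period effect alone puts F higher.
Cl > F: this pair runs against the simple trend — see the exception note.
Note the exception: Cl has a higher electron affinity than F, contrary to the simple trend — F's small 2p subshell makes the incoming electron feel strong e⁻–e⁻ repulsion, so Cl actually releases more energy on gaining an electron.
For reference (kJ/mol): H 73, C 122, F 328, Cl 349.
So from highest to lowest: Cl > F > C > H.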